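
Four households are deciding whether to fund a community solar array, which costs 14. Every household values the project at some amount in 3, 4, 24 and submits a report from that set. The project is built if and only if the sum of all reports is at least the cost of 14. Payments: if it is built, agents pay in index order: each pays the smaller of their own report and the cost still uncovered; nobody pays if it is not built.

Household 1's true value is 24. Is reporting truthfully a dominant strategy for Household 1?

Consider the case where Household 2 reports 3, Household 3 reports 3 and Household 4 reports 4.
Truthful report 24: project built, pays 14, utility 24 - 14 = 10.
Report 4 instead: project built, pays 4, utility 24 - 4 = 20.
Since 20 > 10, reporting 4 is strictly better here, so truthful reporting is not dominant.

No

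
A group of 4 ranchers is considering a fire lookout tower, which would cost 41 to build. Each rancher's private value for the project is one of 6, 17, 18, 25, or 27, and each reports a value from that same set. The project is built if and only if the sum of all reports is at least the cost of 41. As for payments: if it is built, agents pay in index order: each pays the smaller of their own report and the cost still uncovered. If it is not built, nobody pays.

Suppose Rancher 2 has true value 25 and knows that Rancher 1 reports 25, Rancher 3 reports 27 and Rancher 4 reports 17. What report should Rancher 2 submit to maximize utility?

6

Report 6: project built, pays 6, utility 25 - 6 = 19.
Report 17: project built, pays 16, utility 25 - 16 = 9.
Report 18: project built, pays 16, utility 25 - 16 = 9.
Report 25: project built, pays 16, utility 25 - 16 = 9.
Report 27: project built, pays 16, utility 25 - 16 = 9.
The best choice is 6 with utility 19.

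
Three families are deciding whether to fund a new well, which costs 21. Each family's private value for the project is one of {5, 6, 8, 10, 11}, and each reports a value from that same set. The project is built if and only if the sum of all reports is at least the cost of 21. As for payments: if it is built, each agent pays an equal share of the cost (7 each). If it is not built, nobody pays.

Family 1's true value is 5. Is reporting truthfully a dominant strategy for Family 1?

Yes

Check each profile of the others' reports and compare truth against every alternative report.
Others report (5, 10): truth gives 0, best alternative gives -2.
Others report (10, 5): truth gives 0, best alternative gives -2.
Others report (5, 11): truth gives -2, best alternative gives -2.
Others report (6, 10): truth gives -2, best alternative gives -2.
Others report (6, 11): truth gives -2, best alternative gives -2.
Others report (8, 8): truth gives -2, best alternative gives -2.
(Remaining 19 profiles checked similarly; truth is weakly best in each.)
In every case the truthful report is at least as good as any alternative, so it is a dominant strategy.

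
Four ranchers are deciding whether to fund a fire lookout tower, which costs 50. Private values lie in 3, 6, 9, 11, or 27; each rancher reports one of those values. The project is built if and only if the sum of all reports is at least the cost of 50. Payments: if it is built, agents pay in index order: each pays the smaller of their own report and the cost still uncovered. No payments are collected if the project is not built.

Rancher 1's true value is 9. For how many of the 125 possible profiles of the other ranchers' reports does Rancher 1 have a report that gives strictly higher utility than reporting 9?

Others report (3, 27, 27): truth gives 0; report 3 gives 6 > 0. Violating.
Others report (6, 11, 27): truth gives 0; report 6 gives 3 > 0. Violating.
Others report (6, 27, 11): truth gives 0; report 6 gives 3 > 0. Violating.
Others report (6, 27, 27): truth gives 0; report 3 gives 6 > 0. Violating.
Others report (3, 3, 3): truth gives 0; no alternative beats it.
Others report (3, 3, 6): truth gives 0; no alternative beats it.
(Checking all 125 profiles: 31 have a profitable deviation, 94 do not.)

31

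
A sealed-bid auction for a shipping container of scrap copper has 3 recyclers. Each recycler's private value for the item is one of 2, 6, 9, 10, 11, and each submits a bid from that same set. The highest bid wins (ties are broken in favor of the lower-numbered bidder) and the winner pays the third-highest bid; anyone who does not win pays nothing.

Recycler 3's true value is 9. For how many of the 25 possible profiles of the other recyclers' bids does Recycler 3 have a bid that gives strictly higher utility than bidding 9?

8

Others bid (2, 9): truth gives 0; bid 10 gives 7 > 0. Violating.
Others bid (2, 10): truth gives 0; bid 11 gives 7 > 0. Violating.
Others bid (6, 9): truth gives 0; bid 10 gives 3 > 0. Violating.
Others bid (6, 10): truth gives 0; bid 11 gives 3 > 0. Violating.
Others bid (2, 2): truth gives 7; no alternative beats it.
Others bid (2, 6): truth gives 7; no alternative beats it.
(Checking all 25 profiles: 8 have a profitable deviation, 17 do not.)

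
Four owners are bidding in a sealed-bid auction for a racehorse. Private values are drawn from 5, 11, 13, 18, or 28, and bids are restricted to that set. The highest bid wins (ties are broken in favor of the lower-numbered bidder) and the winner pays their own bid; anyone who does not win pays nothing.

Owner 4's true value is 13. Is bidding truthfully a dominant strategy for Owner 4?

No

Consider the case where Owner 1 bids 5, Owner 2 bids 5 and Owner 3 bids 5.
Truthful bid 13: wins, pays 13, utility 13 - 13 = 0.
Bid 11 instead: wins, pays 11, utility 13 - 11 = 2.
Since 2 > 0, bidding 11 is strictly better here, so truthful bidding is not dominant.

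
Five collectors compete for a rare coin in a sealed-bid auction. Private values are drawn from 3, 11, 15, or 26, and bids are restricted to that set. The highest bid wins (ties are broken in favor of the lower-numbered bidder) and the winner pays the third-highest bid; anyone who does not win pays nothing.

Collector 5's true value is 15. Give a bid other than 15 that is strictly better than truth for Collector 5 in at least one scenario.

26

Suppose Collector 1 bids 3, Collector 2 bids 3, Collector 3 bids 3 and Collector 4 bids 15.
Bid 15: loses, pays 0, utility 0.
Bid 26: wins, pays 3, utility 15 - 3 = 12.
So bidding 26 beats truth here (12 > 0).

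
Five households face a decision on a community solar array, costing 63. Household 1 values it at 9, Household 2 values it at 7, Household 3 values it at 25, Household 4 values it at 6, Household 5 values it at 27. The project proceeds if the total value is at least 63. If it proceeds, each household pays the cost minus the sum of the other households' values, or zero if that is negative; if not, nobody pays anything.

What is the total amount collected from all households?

Total value 74 ≥ cost 63, so it is built.
Household 1: others sum to 65; max(0, 63 - 65) = 0.
Household 2: others sum to 67; max(0, 63 - 67) = 0.
Household 3: others sum to 49; max(0, 63 - 49) = 14.
Household 4: others sum to 68; max(0, 63 - 68) = 0.
Household 5: others sum to 47; max(0, 63 - 47) = 16.
Total collected = 0 + 0 + 14 + 0 + 16 = 30.

30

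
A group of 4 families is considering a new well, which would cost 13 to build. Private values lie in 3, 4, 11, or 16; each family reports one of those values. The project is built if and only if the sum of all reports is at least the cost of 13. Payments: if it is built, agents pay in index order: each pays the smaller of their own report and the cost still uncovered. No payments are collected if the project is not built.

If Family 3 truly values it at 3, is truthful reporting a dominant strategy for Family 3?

Check each profile of the others' reports and compare truth against every alternative report.
Others report (3, 3, 3): truth gives 0, best alternative gives -1.
Others report (3, 3, 4): truth gives 0, best alternative gives -1.
Others report (3, 3, 11): truth gives 0, best alternative gives -1.
Others report (3, 3, 16): truth gives 0, best alternative gives -1.
Others report (3, 4, 3): truth gives 0, best alternative gives -1.
Others report (3, 4, 4): truth gives 0, best alternative gives -1.
(Remaining 58 profiles checked similarly; truth is weakly best in each.)
In every case the truthful report is at least as good as any alternative, so it is a dominant strategy.

Yes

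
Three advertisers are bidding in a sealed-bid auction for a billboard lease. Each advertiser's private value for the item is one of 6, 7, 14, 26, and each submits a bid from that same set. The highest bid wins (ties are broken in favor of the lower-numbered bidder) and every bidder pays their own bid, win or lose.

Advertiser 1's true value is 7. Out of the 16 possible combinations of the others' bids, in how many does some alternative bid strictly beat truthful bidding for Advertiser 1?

Others bid (6, 6): truth gives 0; bid 6 gives 1 > 0. Violating.
Others bid (6, 14): truth gives -7; bid 6 gives -6 > -7. Violating.
Others bid (6, 26): truth gives -7; bid 6 gives -6 > -7. Violating.
Others bid (7, 14): truth gives -7; bid 6 gives -6 > -7. Violating.
Others bid (6, 7): truth gives 0; no alternative beats it.
Others bid (7, 6): truth gives 0; no alternative beats it.
(Checking all 16 profiles: 13 have a profitable deviation, 3 do not.)

13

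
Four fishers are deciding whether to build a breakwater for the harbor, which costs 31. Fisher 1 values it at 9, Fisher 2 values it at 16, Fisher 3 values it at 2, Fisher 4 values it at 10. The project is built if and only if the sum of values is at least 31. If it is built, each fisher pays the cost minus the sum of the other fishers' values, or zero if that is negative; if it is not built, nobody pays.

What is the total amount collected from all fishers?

Total value 37 ≥ cost 31, so it is built.
Fisher 1: others sum to 28; max(0, 31 - 28) = 3.
Fisher 2: others sum to 21; max(0, 31 - 21) = 10.
Fisher 3: others sum to 35; max(0, 31 - 35) = 0.
Fisher 4: others sum to 27; max(0, 31 - 27) = 4.
Total collected = 3 + 10 + 0 + 4 = 17.

17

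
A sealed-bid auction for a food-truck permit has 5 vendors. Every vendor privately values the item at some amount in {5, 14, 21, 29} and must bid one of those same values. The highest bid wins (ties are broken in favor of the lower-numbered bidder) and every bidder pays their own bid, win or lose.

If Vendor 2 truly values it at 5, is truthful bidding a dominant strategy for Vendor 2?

Check each profile of the others' bids and compare truth against every alternative bid.
Others bid (5, 5, 5, 21): truth gives -5, best alternative gives -14.
Others bid (5, 5, 5, 29): truth gives -5, best alternative gives -14.
Others bid (5, 5, 14, 21): truth gives -5, best alternative gives -14.
Others bid (5, 5, 14, 29): truth gives -5, best alternative gives -14.
Others bid (5, 5, 21, 5): truth gives -5, best alternative gives -14.
Others bid (5, 5, 21, 14): truth gives -5, best alternative gives -14.
(Remaining 250 profiles checked similarly; truth is weakly best in each.)
In every case the truthful bid is at least as good as any alternative, so it is a dominant strategy.

Yes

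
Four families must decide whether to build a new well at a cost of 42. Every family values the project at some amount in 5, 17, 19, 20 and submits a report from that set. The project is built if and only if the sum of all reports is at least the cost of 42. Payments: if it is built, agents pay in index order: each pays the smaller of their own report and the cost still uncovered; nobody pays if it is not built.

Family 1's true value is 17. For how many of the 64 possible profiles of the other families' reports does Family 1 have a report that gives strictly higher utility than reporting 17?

Others report (5, 17, 17): truth gives 0; report 5 gives 12 > 0. Violating.
Others report (5, 17, 19): truth gives 0; report 5 gives 12 > 0. Violating.
Others report (5, 17, 20): truth gives 0; report 5 gives 12 > 0. Violating.
Others report (5, 19, 17): truth gives 0; report 5 gives 12 > 0. Violating.
Others report (5, 5, 5): truth gives 0; no alternative beats it.
Others report (5, 5, 17): truth gives 0; no alternative beats it.
(Checking all 64 profiles: 54 have a profitable deviation, 10 do not.)

54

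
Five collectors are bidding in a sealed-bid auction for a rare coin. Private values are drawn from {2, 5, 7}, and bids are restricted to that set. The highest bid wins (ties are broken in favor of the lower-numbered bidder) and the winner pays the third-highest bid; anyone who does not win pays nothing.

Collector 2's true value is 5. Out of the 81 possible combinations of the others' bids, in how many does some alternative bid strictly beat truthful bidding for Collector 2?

Others bid (2, 2, 2, 7): truth gives 0; bid 7 gives 3 > 0. Violating.
Others bid (2, 2, 7, 2): truth gives 0; bid 7 gives 3 > 0. Violating.
Others bid (2, 7, 2, 2): truth gives 0; bid 7 gives 3 > 0. Violating.
Others bid (5, 2, 2, 2): truth gives 0; bid 7 gives 3 > 0. Violating.
Others bid (2, 2, 2, 2): truth gives 3; no alternative beats it.
Others bid (2, 2, 2, 5): truth gives 3; no alternative beats it.
(Checking all 81 profiles: 4 have a profitable deviation, 77 do not.)

4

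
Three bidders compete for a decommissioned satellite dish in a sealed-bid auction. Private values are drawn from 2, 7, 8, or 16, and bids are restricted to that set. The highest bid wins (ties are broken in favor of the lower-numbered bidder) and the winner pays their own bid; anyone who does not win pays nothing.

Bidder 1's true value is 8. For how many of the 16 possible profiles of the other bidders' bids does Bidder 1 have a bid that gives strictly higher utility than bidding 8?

Others bid (2, 2): truth gives 0; bid 2 gives 6 > 0. Violating.
Others bid (2, 7): truth gives 0; bid 7 gives 1 > 0. Violating.
Others bid (7, 2): truth gives 0; bid 7 gives 1 > 0. Violating.
Others bid (7, 7): truth gives 0; bid 7 gives 1 > 0. Violating.
Others bid (2, 8): truth gives 0; no alternative beats it.
Others bid (2, 16): truth gives 0; no alternative beats it.
(Checking all 16 profiles: 4 have a profitable deviation, 12 do not.)

4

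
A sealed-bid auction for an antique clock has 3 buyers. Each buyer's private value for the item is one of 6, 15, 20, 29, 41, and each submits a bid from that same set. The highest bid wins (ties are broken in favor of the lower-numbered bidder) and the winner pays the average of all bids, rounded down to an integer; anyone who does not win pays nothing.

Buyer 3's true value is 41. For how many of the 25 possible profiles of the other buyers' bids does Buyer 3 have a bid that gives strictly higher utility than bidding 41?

9

Others bid (6, 6): truth gives 24; bid 15 gives 32 > 24. Violating.
Others bid (6, 15): truth gives 21; bid 20 gives 28 > 21. Violating.
Others bid (6, 20): truth gives 19; bid 29 gives 23 > 19. Violating.
Others bid (15, 6): truth gives 21; bid 20 gives 28 > 21. Violating.
Others bid (6, 29): truth gives 16; no alternative beats it.
Others bid (6, 41): truth gives 0; no alternative beats it.
(Checking all 25 profiles: 9 have a profitable deviation, 16 do not.)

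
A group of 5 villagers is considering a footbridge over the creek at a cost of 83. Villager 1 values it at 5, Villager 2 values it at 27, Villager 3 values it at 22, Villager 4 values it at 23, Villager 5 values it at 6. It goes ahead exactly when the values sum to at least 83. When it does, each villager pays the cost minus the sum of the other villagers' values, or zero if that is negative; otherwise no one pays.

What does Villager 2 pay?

27

Total value 83 ≥ cost 83, so the project is built.
The other villagers' values sum to 56.
Cost minus that sum is 83 - 56 = 27.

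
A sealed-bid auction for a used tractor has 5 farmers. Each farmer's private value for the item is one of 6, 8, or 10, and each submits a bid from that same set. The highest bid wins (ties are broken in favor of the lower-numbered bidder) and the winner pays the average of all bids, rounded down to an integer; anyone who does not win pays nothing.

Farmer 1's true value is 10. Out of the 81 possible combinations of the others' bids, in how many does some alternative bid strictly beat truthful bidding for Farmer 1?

8

Others bid (6, 6, 6, 8): truth gives 3; bid 8 gives 4 > 3. Violating.
Others bid (6, 6, 8, 6): truth gives 3; bid 8 gives 4 > 3. Violating.
Others bid (6, 8, 6, 6): truth gives 3; bid 8 gives 4 > 3. Violating.
Others bid (6, 8, 8, 8): truth gives 2; bid 8 gives 3 > 2. Violating.
Others bid (6, 6, 6, 6): truth gives 4; no alternative beats it.
Others bid (6, 6, 6, 10): truth gives 3; no alternative beats it.
(Checking all 81 profiles: 8 have a profitable deviation, 73 do not.)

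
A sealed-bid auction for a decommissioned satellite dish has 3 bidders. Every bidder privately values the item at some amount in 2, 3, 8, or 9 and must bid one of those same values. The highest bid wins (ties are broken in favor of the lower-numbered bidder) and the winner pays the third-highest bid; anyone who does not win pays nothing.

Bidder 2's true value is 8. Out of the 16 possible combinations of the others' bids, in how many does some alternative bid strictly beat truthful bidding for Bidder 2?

4

Others bid (2, 9): truth gives 0; bid 9 gives 6 > 0. Violating.
Others bid (3, 9): truth gives 0; bid 9 gives 5 > 0. Violating.
Others bid (8, 2): truth gives 0; bid 9 gives 6 > 0. Violating.
Others bid (8, 3): truth gives 0; bid 9 gives 5 > 0. Violating.
Others bid (2, 2): truth gives 6; no alternative beats it.
Others bid (2, 3): truth gives 6; no alternative beats it.
(Checking all 16 profiles: 4 have a profitable deviation, 12 do not.)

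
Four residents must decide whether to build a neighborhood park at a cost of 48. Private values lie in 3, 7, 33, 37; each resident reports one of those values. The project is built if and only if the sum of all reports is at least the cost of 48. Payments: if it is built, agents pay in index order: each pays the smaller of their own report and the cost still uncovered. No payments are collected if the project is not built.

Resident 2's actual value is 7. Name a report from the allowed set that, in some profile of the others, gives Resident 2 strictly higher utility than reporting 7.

3

Suppose Resident 1 reports 3, Resident 3 reports 7 and Resident 4 reports 37.
Report 7: project built, pays 7, utility 7 - 7 = 0.
Report 3: project built, pays 3, utility 7 - 3 = 4.
So reporting 3 beats truth here (4 > 0).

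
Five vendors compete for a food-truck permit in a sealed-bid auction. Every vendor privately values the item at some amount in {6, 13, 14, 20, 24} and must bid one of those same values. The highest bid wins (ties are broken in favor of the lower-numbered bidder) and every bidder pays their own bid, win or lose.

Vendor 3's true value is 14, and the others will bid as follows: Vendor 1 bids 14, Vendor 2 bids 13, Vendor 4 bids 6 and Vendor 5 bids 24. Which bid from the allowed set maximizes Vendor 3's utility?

Bid 6: loses but pays 6, utility -6.
Bid 13: loses but pays 13, utility -13.
Bid 14: loses but pays 14, utility -14.
Bid 20: loses but pays 20, utility -20.
Bid 24: wins, pays 24, utility 14 - 24 = -10.
The best choice is 6 with utility -6.

6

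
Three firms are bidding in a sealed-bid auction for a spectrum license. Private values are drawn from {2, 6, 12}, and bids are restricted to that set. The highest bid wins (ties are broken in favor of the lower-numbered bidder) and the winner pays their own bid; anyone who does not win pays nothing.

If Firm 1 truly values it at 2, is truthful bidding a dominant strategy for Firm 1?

Yes

Check each profile of the others' bids and compare truth against every alternative bid.
Others bid (2, 2): truth gives 0, best alternative gives -4.
Others bid (2, 6): truth gives 0, best alternative gives -4.
Others bid (6, 2): truth gives 0, best alternative gives -4.
Others bid (6, 6): truth gives 0, best alternative gives -4.
Others bid (2, 12): truth gives 0, best alternative gives 0.
Others bid (6, 12): truth gives 0, best alternative gives 0.
(Remaining 3 profiles checked similarly; truth is weakly best in each.)
In every case the truthful bid is at least as good as any alternative, so it is a dominant strategy.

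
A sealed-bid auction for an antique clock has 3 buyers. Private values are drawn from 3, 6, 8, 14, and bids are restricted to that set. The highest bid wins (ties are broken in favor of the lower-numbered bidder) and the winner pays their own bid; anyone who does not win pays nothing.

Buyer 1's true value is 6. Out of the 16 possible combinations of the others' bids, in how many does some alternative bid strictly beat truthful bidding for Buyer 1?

Others bid (3, 3): truth gives 0; bid 3 gives 3 > 0. Violating.
Others bid (3, 6): truth gives 0; no alternative beats it.
Others bid (3, 8): truth gives 0; no alternative beats it.
(Checking all 16 profiles: 1 has a profitable deviation, 15 do not.)

1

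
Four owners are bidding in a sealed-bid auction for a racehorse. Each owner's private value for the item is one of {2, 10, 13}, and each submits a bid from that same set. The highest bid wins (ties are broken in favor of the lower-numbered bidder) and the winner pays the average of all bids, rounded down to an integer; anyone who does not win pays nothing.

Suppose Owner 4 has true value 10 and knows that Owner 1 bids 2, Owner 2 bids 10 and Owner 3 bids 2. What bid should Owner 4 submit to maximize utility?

13

Bid 2: loses, pays 0, utility 0.
Bid 10: loses, pays 0, utility 0.
Bid 13: wins, pays 6, utility 10 - 6 = 4.
The best choice is 13 with utility 4.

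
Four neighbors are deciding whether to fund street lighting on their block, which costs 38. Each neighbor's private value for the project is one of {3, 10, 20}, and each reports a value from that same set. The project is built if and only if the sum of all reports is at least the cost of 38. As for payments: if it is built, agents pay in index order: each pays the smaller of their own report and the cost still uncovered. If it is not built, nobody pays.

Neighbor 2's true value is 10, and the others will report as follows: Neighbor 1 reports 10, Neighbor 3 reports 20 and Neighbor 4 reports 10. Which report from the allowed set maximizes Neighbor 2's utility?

Report 3: project built, pays 3, utility 10 - 3 = 7.
Report 10: project built, pays 10, utility 10 - 10 = 0.
Report 20: project built, pays 20, utility 10 - 20 = -10.
The best choice is 3 with utility 7.

3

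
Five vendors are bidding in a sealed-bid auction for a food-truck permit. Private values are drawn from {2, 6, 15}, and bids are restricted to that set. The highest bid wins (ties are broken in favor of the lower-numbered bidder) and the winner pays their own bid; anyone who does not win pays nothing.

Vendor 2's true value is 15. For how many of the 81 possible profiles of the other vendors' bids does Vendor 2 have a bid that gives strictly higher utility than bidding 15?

Others bid (2, 2, 2, 2): truth gives 0; bid 6 gives 9 > 0. Violating.
Others bid (2, 2, 2, 6): truth gives 0; bid 6 gives 9 > 0. Violating.
Others bid (2, 2, 6, 2): truth gives 0; bid 6 gives 9 > 0. Violating.
Others bid (2, 2, 6, 6): truth gives 0; bid 6 gives 9 > 0. Violating.
Others bid (2, 2, 2, 15): truth gives 0; no alternative beats it.
Others bid (2, 2, 6, 15): truth gives 0; no alternative beats it.
(Checking all 81 profiles: 8 have a profitable deviation, 73 do not.)

8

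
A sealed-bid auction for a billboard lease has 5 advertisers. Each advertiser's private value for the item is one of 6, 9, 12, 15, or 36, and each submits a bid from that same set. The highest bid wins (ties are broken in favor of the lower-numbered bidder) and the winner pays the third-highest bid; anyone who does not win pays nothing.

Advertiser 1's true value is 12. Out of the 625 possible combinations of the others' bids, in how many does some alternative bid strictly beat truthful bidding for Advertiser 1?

64

Others bid (6, 6, 6, 15): truth gives 0; bid 15 gives 6 > 0. Violating.
Others bid (6, 6, 6, 36): truth gives 0; bid 36 gives 6 > 0. Violating.
Others bid (6, 6, 9, 15): truth gives 0; bid 15 gives 3 > 0. Violating.
Others bid (6, 6, 9, 36): truth gives 0; bid 36 gives 3 > 0. Violating.
Others bid (6, 6, 6, 6): truth gives 6; no alternative beats it.
Others bid (6, 6, 6, 9): truth gives 6; no alternative beats it.
(Checking all 625 profiles: 64 have a profitable deviation, 561 do not.)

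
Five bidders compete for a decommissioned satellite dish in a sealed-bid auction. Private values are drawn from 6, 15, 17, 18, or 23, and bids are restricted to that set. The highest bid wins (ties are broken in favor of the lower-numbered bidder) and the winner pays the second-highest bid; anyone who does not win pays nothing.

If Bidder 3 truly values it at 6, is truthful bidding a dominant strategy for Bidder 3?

Yes

Check each profile of the others' bids and compare truth against every alternative bid.
Others bid (6, 6, 6, 15): truth gives 0, best alternative gives -9.
Others bid (6, 6, 15, 6): truth gives 0, best alternative gives -9.
Others bid (6, 6, 15, 15): truth gives 0, best alternative gives -9.
Others bid (6, 6, 6, 6): truth gives 0, best alternative gives 0.
Others bid (6, 6, 6, 17): truth gives 0, best alternative gives 0.
Others bid (6, 6, 6, 18): truth gives 0, best alternative gives 0.
(Remaining 619 profiles checked similarly; truth is weakly best in each.)
In every case the truthful bid is at least as good as any alternative, so it is a dominant strategy.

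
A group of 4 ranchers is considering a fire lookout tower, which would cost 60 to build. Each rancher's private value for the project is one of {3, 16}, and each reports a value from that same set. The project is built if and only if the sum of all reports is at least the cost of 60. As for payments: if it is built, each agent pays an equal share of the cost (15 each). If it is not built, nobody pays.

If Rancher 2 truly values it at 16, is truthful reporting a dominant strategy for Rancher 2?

Yes

Check each profile of the others' reports and compare truth against every alternative report.
Others report (16, 16, 16): truth gives 1, best alternative gives 0.
Others report (3, 3, 3): truth gives 0, best alternative gives 0.
Others report (3, 3, 16): truth gives 0, best alternative gives 0.
Others report (3, 16, 3): truth gives 0, best alternative gives 0.
Others report (3, 16, 16): truth gives 0, best alternative gives 0.
Others report (16, 3, 3): truth gives 0, best alternative gives 0.
(Remaining 2 profiles checked similarly; truth is weakly best in each.)
In every case the truthful report is at least as good as any alternative, so it is a dominant strategy.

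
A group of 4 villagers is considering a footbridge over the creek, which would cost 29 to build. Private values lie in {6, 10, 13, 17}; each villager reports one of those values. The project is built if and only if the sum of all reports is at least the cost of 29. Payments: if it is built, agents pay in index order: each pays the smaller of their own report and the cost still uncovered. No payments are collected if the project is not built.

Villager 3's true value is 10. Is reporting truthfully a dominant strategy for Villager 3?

Consider the case where Villager 1 reports 6, Villager 2 reports 6 and Villager 4 reports 13.
Truthful report 10: project built, pays 10, utility 10 - 10 = 0.
Report 6 instead: project built, pays 6, utility 10 - 6 = 4.
Since 4 > 0, reporting 6 is strictly better here, so truthful reporting is not dominant.

No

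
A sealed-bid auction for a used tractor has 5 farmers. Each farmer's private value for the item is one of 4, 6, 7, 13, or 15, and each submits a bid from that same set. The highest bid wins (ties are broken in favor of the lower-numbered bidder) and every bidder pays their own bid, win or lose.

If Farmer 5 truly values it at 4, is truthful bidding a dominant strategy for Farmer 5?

Consider the case where Farmer 1 bids 4, Farmer 2 bids 4, Farmer 3 bids 4 and Farmer 4 bids 4.
Truthful bid 4: loses but pays 4, utility -4.
Bid 6 instead: wins, pays 6, utility 4 - 6 = -2.
Since -2 > -4, bidding 6 is strictly better here, so truthful bidding is not dominant.

No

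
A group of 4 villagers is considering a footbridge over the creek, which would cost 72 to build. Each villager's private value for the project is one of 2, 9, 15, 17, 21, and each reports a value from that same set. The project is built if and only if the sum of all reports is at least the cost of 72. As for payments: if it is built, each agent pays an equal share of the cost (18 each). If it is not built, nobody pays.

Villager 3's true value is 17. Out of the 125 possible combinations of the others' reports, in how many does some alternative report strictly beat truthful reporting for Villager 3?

Others report (15, 21, 21): truth gives -1; report 2 gives 0 > -1. Violating.
Others report (17, 17, 21): truth gives -1; report 2 gives 0 > -1. Violating.
Others report (17, 21, 17): truth gives -1; report 2 gives 0 > -1. Violating.
Others report (17, 21, 21): truth gives -1; report 2 gives 0 > -1. Violating.
Others report (2, 2, 2): truth gives 0; no alternative beats it.
Others report (2, 2, 9): truth gives 0; no alternative beats it.
(Checking all 125 profiles: 10 have a profitable deviation, 115 do not.)

10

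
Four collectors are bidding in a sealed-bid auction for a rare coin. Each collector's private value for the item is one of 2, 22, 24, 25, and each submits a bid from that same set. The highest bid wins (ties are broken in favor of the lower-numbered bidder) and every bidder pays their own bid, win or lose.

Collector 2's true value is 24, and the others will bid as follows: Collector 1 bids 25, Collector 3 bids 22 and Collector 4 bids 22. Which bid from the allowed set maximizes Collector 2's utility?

2

Bid 2: loses but pays 2, utility -2.
Bid 22: loses but pays 22, utility -22.
Bid 24: loses but pays 24, utility -24.
Bid 25: loses but pays 25, utility -25.
The best choice is 2 with utility -2.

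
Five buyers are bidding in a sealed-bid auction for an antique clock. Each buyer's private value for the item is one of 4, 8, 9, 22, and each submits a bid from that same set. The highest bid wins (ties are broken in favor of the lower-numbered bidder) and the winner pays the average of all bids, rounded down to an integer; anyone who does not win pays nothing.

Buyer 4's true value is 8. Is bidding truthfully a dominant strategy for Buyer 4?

No

Consider the case where Buyer 1 bids 4, Buyer 2 bids 4, Buyer 3 bids 4 and Buyer 5 bids 9.
Truthful bid 8: loses, pays 0, utility 0.
Bid 9 instead: wins, pays 6, utility 8 - 6 = 2.
Since 2 > 0, bidding 9 is strictly better here, so truthful bidding is not dominant.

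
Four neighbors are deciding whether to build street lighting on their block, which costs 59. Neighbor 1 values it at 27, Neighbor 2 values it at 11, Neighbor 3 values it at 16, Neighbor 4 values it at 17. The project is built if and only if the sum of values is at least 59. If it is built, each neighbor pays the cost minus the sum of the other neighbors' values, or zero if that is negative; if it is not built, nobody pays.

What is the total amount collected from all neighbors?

Total value 71 ≥ cost 59, so it is built.
Neighbor 1: others sum to 44; max(0, 59 - 44) = 15.
Neighbor 2: others sum to 60; max(0, 59 - 60) = 0.
Neighbor 3: others sum to 55; max(0, 59 - 55) = 4.
Neighbor 4: others sum to 54; max(0, 59 - 54) = 5.
Total collected = 15 + 0 + 4 + 5 = 24.

24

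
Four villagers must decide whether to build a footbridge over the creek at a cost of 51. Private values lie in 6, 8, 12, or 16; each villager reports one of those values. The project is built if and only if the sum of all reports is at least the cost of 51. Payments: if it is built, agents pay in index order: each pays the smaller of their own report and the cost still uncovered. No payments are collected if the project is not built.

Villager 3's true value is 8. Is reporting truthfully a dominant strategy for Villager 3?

No

Consider the case where Villager 1 reports 16, Villager 2 reports 16 and Villager 4 reports 16.
Truthful report 8: project built, pays 8, utility 8 - 8 = 0.
Report 6 instead: project built, pays 6, utility 8 - 6 = 2.
Since 2 > 0, reporting 6 is strictly better here, so truthful reporting is not dominant.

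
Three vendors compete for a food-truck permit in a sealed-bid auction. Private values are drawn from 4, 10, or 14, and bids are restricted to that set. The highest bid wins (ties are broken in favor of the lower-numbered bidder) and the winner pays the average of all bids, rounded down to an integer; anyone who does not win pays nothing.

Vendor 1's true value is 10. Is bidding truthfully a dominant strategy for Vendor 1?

No

Consider the case where Vendor 2 bids 4 and Vendor 3 bids 4.
Truthful bid 10: wins, pays 6, utility 10 - 6 = 4.
Bid 4 instead: wins, pays 4, utility 10 - 4 = 6.
Since 6 > 4, bidding 4 is strictly better here, so truthful bidding is not dominant.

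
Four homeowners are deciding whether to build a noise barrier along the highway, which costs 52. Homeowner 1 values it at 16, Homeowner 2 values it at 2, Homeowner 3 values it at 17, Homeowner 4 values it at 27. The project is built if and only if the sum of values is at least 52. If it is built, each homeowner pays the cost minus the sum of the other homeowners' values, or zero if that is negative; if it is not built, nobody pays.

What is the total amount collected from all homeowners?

Total value 62 ≥ cost 52, so it is built.
Homeowner 1: others sum to 46; max(0, 52 - 46) = 6.
Homeowner 2: others sum to 60; max(0, 52 - 60) = 0.
Homeowner 3: others sum to 45; max(0, 52 - 45) = 7.
Homeowner 4: others sum to 35; max(0, 52 - 35) = 17.
Total collected = 6 + 0 + 7 + 17 = 30.

30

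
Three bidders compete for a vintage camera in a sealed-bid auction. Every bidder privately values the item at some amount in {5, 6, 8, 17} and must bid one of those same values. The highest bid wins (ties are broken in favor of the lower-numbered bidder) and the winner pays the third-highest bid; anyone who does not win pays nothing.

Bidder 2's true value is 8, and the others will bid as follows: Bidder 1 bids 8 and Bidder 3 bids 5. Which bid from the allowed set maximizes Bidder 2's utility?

Bid 5: loses, pays 0, utility 0.
Bid 6: loses, pays 0, utility 0.
Bid 8: loses, pays 0, utility 0.
Bid 17: wins, pays 5, utility 8 - 5 = 3.
The best choice is 17 with utility 3.

17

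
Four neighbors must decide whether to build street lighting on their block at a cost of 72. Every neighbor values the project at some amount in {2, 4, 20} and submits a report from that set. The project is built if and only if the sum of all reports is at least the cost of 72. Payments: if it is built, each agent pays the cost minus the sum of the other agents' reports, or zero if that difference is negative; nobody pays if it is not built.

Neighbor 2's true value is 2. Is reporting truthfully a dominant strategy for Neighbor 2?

Check each profile of the others' reports and compare truth against every alternative report.
Others report (2, 2, 2): truth gives 0, best alternative gives 0.
Others report (2, 2, 4): truth gives 0, best alternative gives 0.
Others report (2, 2, 20): truth gives 0, best alternative gives 0.
Others report (2, 4, 2): truth gives 0, best alternative gives 0.
Others report (2, 4, 4): truth gives 0, best alternative gives 0.
Others report (2, 4, 20): truth gives 0, best alternative gives 0.
(Remaining 21 profiles checked similarly; truth is weakly best in each.)
In every case the truthful report is at least as good as any alternative, so it is a dominant strategy.

Yes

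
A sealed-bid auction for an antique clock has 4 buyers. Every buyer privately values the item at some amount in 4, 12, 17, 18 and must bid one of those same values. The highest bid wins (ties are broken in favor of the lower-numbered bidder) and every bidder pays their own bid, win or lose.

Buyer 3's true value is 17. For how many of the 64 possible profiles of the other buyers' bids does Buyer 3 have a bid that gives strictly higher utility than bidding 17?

54

Others bid (4, 4, 4): truth gives 0; bid 12 gives 5 > 0. Violating.
Others bid (4, 4, 12): truth gives 0; bid 12 gives 5 > 0. Violating.
Others bid (4, 4, 18): truth gives -17; bid 18 gives -1 > -17. Violating.
Others bid (4, 12, 18): truth gives -17; bid 18 gives -1 > -17. Violating.
Others bid (4, 4, 17): truth gives 0; no alternative beats it.
Others bid (4, 12, 4): truth gives 0; no alternative beats it.
(Checking all 64 profiles: 54 have a profitable deviation, 10 do not.)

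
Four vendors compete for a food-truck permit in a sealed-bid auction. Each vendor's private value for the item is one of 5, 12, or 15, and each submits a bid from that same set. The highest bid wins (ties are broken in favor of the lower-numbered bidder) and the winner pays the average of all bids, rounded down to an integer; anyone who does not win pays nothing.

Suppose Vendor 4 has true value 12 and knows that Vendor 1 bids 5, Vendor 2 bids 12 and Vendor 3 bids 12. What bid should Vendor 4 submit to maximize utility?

15

Bid 5: loses, pays 0, utility 0.
Bid 12: loses, pays 0, utility 0.
Bid 15: wins, pays 11, utility 12 - 11 = 1.
The best choice is 15 with utility 1.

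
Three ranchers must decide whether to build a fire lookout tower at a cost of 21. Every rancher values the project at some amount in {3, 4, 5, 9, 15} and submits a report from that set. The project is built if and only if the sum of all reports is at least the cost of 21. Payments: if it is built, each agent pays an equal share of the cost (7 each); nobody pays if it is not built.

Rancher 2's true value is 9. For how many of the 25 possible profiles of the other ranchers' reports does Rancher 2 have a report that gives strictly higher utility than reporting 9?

9

Others report (3, 3): truth gives 0; report 15 gives 2 > 0. Violating.
Others report (3, 4): truth gives 0; report 15 gives 2 > 0. Violating.
Others report (3, 5): truth gives 0; report 15 gives 2 > 0. Violating.
Others report (4, 3): truth gives 0; report 15 gives 2 > 0. Violating.
Others report (3, 9): truth gives 2; no alternative beats it.
Others report (3, 15): truth gives 2; no alternative beats it.
(Checking all 25 profiles: 9 have a profitable deviation, 16 do not.)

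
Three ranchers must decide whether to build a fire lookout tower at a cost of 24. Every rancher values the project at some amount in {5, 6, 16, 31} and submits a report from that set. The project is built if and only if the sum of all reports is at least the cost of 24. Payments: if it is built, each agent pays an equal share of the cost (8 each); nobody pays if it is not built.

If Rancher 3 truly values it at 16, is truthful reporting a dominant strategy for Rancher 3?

Check each profile of the others' reports and compare truth against every alternative report.
Others report (5, 5): truth gives 8, best alternative gives 8.
Others report (5, 6): truth gives 8, best alternative gives 8.
Others report (5, 16): truth gives 8, best alternative gives 8.
Others report (5, 31): truth gives 8, best alternative gives 8.
Others report (6, 5): truth gives 8, best alternative gives 8.
Others report (6, 6): truth gives 8, best alternative gives 8.
(Remaining 10 profiles checked similarly; truth is weakly best in each.)
In every case the truthful report is at least as good as any alternative, so it is a dominant strategy.

Yes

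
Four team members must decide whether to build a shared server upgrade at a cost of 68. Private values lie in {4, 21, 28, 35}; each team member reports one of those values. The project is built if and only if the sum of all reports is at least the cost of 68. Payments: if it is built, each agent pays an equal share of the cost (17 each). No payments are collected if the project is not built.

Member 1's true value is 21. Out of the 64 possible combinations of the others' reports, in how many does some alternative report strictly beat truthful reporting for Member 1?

9

Others report (4, 4, 28): truth gives 0; report 35 gives 4 > 0. Violating.
Others report (4, 4, 35): truth gives 0; report 28 gives 4 > 0. Violating.
Others report (4, 21, 21): truth gives 0; report 28 gives 4 > 0. Violating.
Others report (4, 28, 4): truth gives 0; report 35 gives 4 > 0. Violating.
Others report (4, 4, 4): truth gives 0; no alternative beats it.
Others report (4, 4, 21): truth gives 0; no alternative beats it.
(Checking all 64 profiles: 9 have a profitable deviation, 55 do not.)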